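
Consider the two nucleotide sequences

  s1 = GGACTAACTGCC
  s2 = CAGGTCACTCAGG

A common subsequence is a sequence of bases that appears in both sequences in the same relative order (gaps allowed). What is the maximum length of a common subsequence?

Match G (s1 #1, s2 #3), G (s1 #2, s2 #4), A (s1 #3, s2 #7), C (s1 #4, s2 #8), T (s1 #5, s2 #9), A (s1 #6, s2 #11), G (s1 #10, s2 #13) — 7 bases in the same relative order in both. The LCS DP gives dp[12][13] = 7, so this is optimal.

7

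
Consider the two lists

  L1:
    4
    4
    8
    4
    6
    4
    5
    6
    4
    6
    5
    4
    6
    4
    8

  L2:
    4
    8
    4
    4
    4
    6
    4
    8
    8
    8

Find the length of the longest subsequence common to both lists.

8

Let dp[i][j] be the LCS length of the first i values of L1 and the first j values of L2. dp[i][j] = dp[i-1][j-1]+1 when the i-th and j-th values match, else max(dp[i-1][j], dp[i][j-1]).
    ·  4  8  4  4  4  6  4  8  8  8
 ·  0  0  0  0  0  0  0  0  0  0  0
 4  0  1  1  1  1  1  1  1  1  1  1
 4  0  1  1  2  2  2  2  2  2  2  2
 8  0  1  2  2  2  2  2  2  3  3  3
 4  0  1  2  3  3  3  3  3  3  3  3
 6  0  1  2  3  3  3  4  4  4  4  4
 4  0  1  2  3  4  4  4  5  5  5  5
 5  0  1  2  3  4  4  4  5  5  5  5
 6  0  1  2  3  4  4  5  5  5  5  5
 4  0  1  2  3  4  5  5  6  6  6  6
 6  0  1  2  3  4  5  6  6  6  6  6
 5  0  1  2  3  4  5  6  6  6  6  6
 4  0  1  2  3  4  5  6  7  7  7  7
 6  0  1  2  3  4  5  6  7  7  7  7
 4  0  1  2  3  4  5  6  7  7  7  7
 8  0  1  2  3  4  5  6  7  8  8  8
dp[15][10] = 8. One LCS (by backtracking along matches): 4, 8, 4, 4, 4, 6, 4, 8.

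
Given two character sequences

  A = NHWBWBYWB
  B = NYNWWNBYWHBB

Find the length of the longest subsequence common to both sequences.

One common subsequence of length 7: N (A #1, B #3), W (A #3, B #4), W (A #5, B #5), B (A #6, B #7), Y (A #7, B #8), W (A #8, B #9), B (A #9, B #12). dp[9][12] = 7 confirms this is the maximum.

7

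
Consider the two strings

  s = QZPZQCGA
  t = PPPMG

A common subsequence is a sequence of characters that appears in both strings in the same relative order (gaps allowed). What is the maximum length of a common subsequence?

Let dp[i][j] be the LCS length of the first i characters of s and the first j characters of t. dp[i][j] = dp[i-1][j-1]+1 when the i-th and j-th characters match, else max(dp[i-1][j], dp[i][j-1]).
    ·  P  P  P  M  G
 ·  0  0  0  0  0  0
 Q  0  0  0  0  0  0
 Z  0  0  0  0  0  0
 P  0  1  1  1  1  1
 Z  0  1  1  1  1  1
 Q  0  1  1  1  1  1
 C  0  1  1  1  1  1
 G  0  1  1  1  1  2
 A  0  1  1  1  1  2
dp[8][5] = 2. One LCS (by backtracking along matches): PG.

2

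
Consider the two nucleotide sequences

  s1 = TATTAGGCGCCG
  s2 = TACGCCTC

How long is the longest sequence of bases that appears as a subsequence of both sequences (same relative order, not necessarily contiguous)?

Taking T [1,1], A [2,2], G [7,4], C [8,5], C [10,6], C [11,8] gives a common subsequence of length 6. The LCS DP gives dp[12][8] = 6, so this is optimal.

6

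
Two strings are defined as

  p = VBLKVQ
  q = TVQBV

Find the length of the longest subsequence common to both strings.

Pick V [1,2]; then B [2,4]; then V [5,5]; all 3 characters appear in both, in order. Since dp[6][5] = 3, nothing longer is possible.

3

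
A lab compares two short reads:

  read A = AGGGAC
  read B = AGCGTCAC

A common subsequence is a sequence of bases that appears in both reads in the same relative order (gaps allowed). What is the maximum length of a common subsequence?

Let dp[i][j] be the LCS length of the first i bases of read A and the first j bases of read B. dp[i][j] = dp[i-1][j-1]+1 when the i-th and j-th bases match, else max(dp[i-1][j], dp[i][j-1]).
    ·  A  G  C  G  T  C  A  C
 ·  0  0  0  0  0  0  0  0  0
 A  0  1  1  1  1  1  1  1  1
 G  0  1  2  2  2  2  2  2  2
 G  0  1  2  2  3  3  3  3  3
 G  0  1  2  2  3  3  3  3  3
 A  0  1  2  2  3  3  3  4  4
 C  0  1  2  3  3  3  4  4  5
dp[6][8] = 5. One LCS (by backtracking along matches): AGGAC.

5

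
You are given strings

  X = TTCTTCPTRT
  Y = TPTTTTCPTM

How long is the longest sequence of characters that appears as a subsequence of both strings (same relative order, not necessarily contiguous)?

7

Let dp[i][j] be the LCS length of the first i characters of X and the first j characters of Y. dp[i][j] = dp[i-1][j-1]+1 when the i-th and j-th characters match, else max(dp[i-1][j], dp[i][j-1]).
    ·  T  P  T  T  T  T  C  P  T  M
 ·  0  0  0  0  0  0  0  0  0  0  0
 T  0  1  1  1  1  1  1  1  1  1  1
 T  0  1  1  2  2  2  2  2  2  2  2
 C  0  1  1  2  2  2  2  3  3  3  3
 T  0  1  1  2  3  3  3  3  3  4  4
 T  0  1  1  2  3  4  4  4  4  4  4
 C  0  1  1  2  3  4  4  5  5  5  5
 P  0  1  2  2  3  4  4  5  6  6  6
 T  0  1  2  3  3  4  5  5  6  7  7
 R  0  1  2  3  3  4  5  5  6  7  7
 T  0  1  2  3  4  4  5  5  6  7  7
dp[10][10] = 7. One LCS (by backtracking along matches): TTTTCPT.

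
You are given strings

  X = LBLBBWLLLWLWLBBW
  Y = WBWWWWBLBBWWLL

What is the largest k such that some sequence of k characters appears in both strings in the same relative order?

One common subsequence of length 8: B (X #2, Y #7), then L (X #3, Y #8), then B (X #4, Y #9), then B (X #5, Y #10), then W (X #6, Y #11), then W (X #10, Y #12), then L (X #11, Y #13), then L (X #13, Y #14). The LCS DP gives dp[16][14] = 8, so this is optimal.

8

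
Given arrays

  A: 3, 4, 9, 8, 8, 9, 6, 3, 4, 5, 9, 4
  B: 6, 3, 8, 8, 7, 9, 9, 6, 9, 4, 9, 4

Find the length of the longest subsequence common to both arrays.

Let dp[i][j] be the LCS length of the first i values of A and the first j values of B. dp[i][j] = dp[i-1][j-1]+1 when the i-th and j-th values match, else max(dp[i-1][j], dp[i][j-1]).
    ·  6  3  8  8  7  9  9  6  9  4  9  4
 ·  0  0  0  0  0  0  0  0  0  0  0  0  0
 3  0  0  1  1  1  1  1  1  1  1  1  1  1
 4  0  0  1  1  1  1  1  1  1  1  2  2  2
 9  0  0  1  1  1  1  2  2  2  2  2  3  3
 8  0  0  1  2  2  2  2  2  2  2  2  3  3
 8  0  0  1  2  3  3  3  3  3  3  3  3  3
 9  0  0  1  2  3  3  4  4  4  4  4  4  4
 6  0  1  1  2  3  3  4  4  5  5  5  5  5
 3  0  1  2  2  3  3  4  4  5  5  5  5  5
 4  0  1  2  2  3  3  4  4  5  5  6  6  6
 5  0  1  2  2  3  3  4  4  5  5  6  6  6
 9  0  1  2  2  3  3  4  5  5  6  6  7  7
 4  0  1  2  2  3  3  4  5  5  6  7  7  8
dp[12][12] = 8. One LCS (by backtracking along matches): 3, 8, 8, 9, 6, 4, 9, 4.

8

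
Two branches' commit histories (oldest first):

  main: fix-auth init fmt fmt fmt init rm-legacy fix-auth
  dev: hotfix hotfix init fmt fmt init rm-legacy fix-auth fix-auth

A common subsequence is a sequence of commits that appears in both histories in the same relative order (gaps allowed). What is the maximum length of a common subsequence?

Taking init (main #2, dev #3), fmt (main #4, dev #4), fmt (main #5, dev #5), init (main #6, dev #6), rm-legacy (main #7, dev #7), fix-auth (main #8, dev #9) gives a common subsequence of length 6, and the DP table's final entry dp[8][9] is also 6, so no common subsequence is longer.

6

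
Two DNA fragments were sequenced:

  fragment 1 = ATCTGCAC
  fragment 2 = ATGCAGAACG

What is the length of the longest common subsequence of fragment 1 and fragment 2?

Pick A [1,1], T [2,2], C [3,4], G [5,6], A [7,8], C [8,9]; all 6 bases appear in both, in order, and the DP table's final entry dp[8][10] is also 6, so no common subsequence is longer.

6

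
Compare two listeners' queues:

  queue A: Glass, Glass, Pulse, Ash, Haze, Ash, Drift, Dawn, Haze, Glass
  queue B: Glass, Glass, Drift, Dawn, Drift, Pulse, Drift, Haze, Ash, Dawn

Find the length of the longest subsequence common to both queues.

6

Pick Glass at queue A[1]=queue B[1]; then Glass at queue A[2]=queue B[2]; then Pulse at queue A[3]=queue B[6]; then Haze at queue A[5]=queue B[8]; then Ash at queue A[6]=queue B[9]; then Dawn at queue A[8]=queue B[10]; all 6 songs appear in both, in order. dp[10][10] = 6 confirms this is the maximum.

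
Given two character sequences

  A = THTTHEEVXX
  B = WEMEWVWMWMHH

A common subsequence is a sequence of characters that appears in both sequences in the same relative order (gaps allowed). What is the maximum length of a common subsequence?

3

One common subsequence of length 3: E (A #6, B #2), then E (A #7, B #4), then V (A #8, B #6). The LCS DP gives dp[10][12] = 3, so this is optimal.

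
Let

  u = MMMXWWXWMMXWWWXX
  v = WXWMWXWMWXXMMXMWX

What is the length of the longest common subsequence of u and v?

10

Pick M [1,4] → X [4,6] → W [5,7] → W [6,9] → X [7,11] → M [9,12] → M [10,13] → X [11,14] → W [14,16] → X [16,17]; all 10 characters appear in both, in order, and the DP table's final entry dp[16][17] is also 10, so no common subsequence is longer.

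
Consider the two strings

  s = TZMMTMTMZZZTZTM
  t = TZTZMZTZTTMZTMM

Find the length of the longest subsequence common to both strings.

Taking T [1,1], then Z [2,2], then T [5,3], then M [6,5], then T [7,7], then Z [9,8], then T [12,10], then Z [13,12], then T [14,13], then M [15,15] gives a common subsequence of length 10. Since dp[15][15] = 10, nothing longer is possible.

10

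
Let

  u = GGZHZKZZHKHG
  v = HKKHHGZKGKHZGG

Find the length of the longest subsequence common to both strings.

Taking G (u #2, v #6), then Z (u #5, v #7), then K (u #6, v #8), then K (u #10, v #10), then H (u #11, v #11), then G (u #12, v #14) gives a common subsequence of length 6, and the DP table's final entry dp[12][14] is also 6, so no common subsequence is longer.

6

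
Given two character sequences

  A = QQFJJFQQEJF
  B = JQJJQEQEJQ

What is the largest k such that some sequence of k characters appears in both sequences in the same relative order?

7

Match Q (A #2, B #2); then J (A #4, B #3); then J (A #5, B #4); then Q (A #7, B #5); then Q (A #8, B #7); then E (A #9, B #8); then J (A #10, B #9) — 7 characters in the same relative order in both, and the DP table's final entry dp[11][10] is also 7, so no common subsequence is longer.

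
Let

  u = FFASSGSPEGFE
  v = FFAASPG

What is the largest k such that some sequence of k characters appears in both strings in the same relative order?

Let dp[i][j] be the LCS length of the first i characters of u and the first j characters of v. dp[i][j] = dp[i-1][j-1]+1 when the i-th and j-th characters match, else max(dp[i-1][j], dp[i][j-1]).
    ·  F  F  A  A  S  P  G
 ·  0  0  0  0  0  0  0  0
 F  0  1  1  1  1  1  1  1
 F  0  1  2  2  2  2  2  2
 A  0  1  2  3  3  3  3  3
 S  0  1  2  3  3  4  4  4
 S  0  1  2  3  3  4  4  4
 G  0  1  2  3  3  4  4  5
 S  0  1  2  3  3  4  4  5
 P  0  1  2  3  3  4  5  5
 E  0  1  2  3  3  4  5  5
 G  0  1  2  3  3  4  5  6
 F  0  1  2  3  3  4  5  6
 E  0  1  2  3  3  4  5  6
dp[12][7] = 6. One LCS (by backtracking along matches): FFASPG.

6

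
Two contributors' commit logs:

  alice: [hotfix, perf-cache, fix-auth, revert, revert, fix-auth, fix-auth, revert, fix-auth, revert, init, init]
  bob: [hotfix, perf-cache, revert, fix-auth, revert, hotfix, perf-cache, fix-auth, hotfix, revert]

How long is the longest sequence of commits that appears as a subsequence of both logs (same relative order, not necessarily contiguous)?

Match hotfix [1,1]; then perf-cache [2,2]; then revert [5,3]; then fix-auth [7,4]; then revert [8,5]; then fix-auth [9,8]; then revert [10,10] — 7 commits in the same relative order in both. The LCS DP gives dp[12][10] = 7, so this is optimal.

7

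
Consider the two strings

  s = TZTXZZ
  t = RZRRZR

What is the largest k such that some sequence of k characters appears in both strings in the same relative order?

2

One common subsequence of length 2: Z (s #2, t #2), Z (s #5, t #5). dp[6][6] = 2 confirms this is the maximum.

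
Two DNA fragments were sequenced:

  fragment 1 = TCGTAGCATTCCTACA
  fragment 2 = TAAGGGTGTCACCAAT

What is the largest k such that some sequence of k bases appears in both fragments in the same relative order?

10

Pick T [1,1]; then G [3,6]; then T [4,7]; then G [6,8]; then C [7,10]; then A [8,11]; then C [11,12]; then C [12,13]; then A [14,14]; then A [16,15]; all 10 bases appear in both, in order, and the DP table's final entry dp[16][16] is also 10, so no common subsequence is longer.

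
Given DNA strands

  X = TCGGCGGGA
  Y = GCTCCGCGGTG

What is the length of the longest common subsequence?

Let dp[i][j] be the LCS length of the first i bases of X and the first j bases of Y. dp[i][j] = dp[i-1][j-1]+1 when the i-th and j-th bases match, else max(dp[i-1][j], dp[i][j-1]).
    ·  G  C  T  C  C  G  C  G  G  T  G
 ·  0  0  0  0  0  0  0  0  0  0  0  0
 T  0  0  0  1  1  1  1  1  1  1  1  1
 C  0  0  1  1  2  2  2  2  2  2  2  2
 G  0  1  1  1  2  2  3  3  3  3  3  3
 G  0  1  1  1  2  2  3  3  4  4  4  4
 C  0  1  2  2  2  3  3  4  4  4  4  4
 G  0  1  2  2  2  3  4  4  5  5  5  5
 G  0  1  2  2  2  3  4  4  5  6  6  6
 G  0  1  2  2  2  3  4  4  5  6  6  7
 A  0  1  2  2  2  3  4  4  5  6  6  7
dp[9][11] = 7. One LCS (by backtracking along matches): TCGCGGG.

7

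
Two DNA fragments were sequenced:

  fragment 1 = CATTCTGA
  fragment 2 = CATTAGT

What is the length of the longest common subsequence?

5

Let dp[i][j] be the LCS length of the first i bases of fragment 1 and the first j bases of fragment 2. dp[i][j] = dp[i-1][j-1]+1 when the i-th and j-th bases match, else max(dp[i-1][j], dp[i][j-1]).
    ·  C  A  T  T  A  G  T
 ·  0  0  0  0  0  0  0  0
 C  0  1  1  1  1  1  1  1
 A  0  1  2  2  2  2  2  2
 T  0  1  2  3  3  3  3  3
 T  0  1  2  3  4  4  4  4
 C  0  1  2  3  4  4  4  4
 T  0  1  2  3  4  4  4  5
 G  0  1  2  3  4  4  5  5
 A  0  1  2  3  4  5  5  5
dp[8][7] = 5. One LCS (by backtracking along matches): CATTT.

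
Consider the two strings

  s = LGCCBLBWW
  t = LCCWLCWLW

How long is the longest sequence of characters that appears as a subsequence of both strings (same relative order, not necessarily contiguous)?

6

Let dp[i][j] be the LCS length of the first i characters of s and the first j characters of t. dp[i][j] = dp[i-1][j-1]+1 when the i-th and j-th characters match, else max(dp[i-1][j], dp[i][j-1]).
    ·  L  C  C  W  L  C  W  L  W
 ·  0  0  0  0  0  0  0  0  0  0
 L  0  1  1  1  1  1  1  1  1  1
 G  0  1  1  1  1  1  1  1  1  1
 C  0  1  2  2  2  2  2  2  2  2
 C  0  1  2  3  3  3  3  3  3  3
 B  0  1  2  3  3  3  3  3  3  3
 L  0  1  2  3  3  4  4  4  4  4
 B  0  1  2  3  3  4  4  4  4  4
 W  0  1  2  3  4  4  4  5  5  5
 W  0  1  2  3  4  4  4  5  5  6
dp[9][9] = 6. One LCS (by backtracking along matches): LCCLWW.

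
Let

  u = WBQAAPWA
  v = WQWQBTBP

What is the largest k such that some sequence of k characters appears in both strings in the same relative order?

Let dp[i][j] be the LCS length of the first i characters of u and the first j characters of v. dp[i][j] = dp[i-1][j-1]+1 when the i-th and j-th characters match, else max(dp[i-1][j], dp[i][j-1]).
    ·  W  Q  W  Q  B  T  B  P
 ·  0  0  0  0  0  0  0  0  0
 W  0  1  1  1  1  1  1  1  1
 B  0  1  1  1  1  2  2  2  2
 Q  0  1  2  2  2  2  2  2  2
 A  0  1  2  2  2  2  2  2  2
 A  0  1  2  2  2  2  2  2  2
 P  0  1  2  2  2  2  2  2  3
 W  0  1  2  3  3  3  3  3  3
 A  0  1  2  3  3  3  3  3  3
dp[8][8] = 3. One LCS (by backtracking along matches): WBP.

3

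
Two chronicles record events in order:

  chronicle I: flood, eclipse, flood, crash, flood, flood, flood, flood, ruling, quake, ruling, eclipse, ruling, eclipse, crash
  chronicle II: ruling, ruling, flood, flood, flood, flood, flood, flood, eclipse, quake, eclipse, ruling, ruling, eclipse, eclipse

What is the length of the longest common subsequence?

One common subsequence of length 10: flood [1,3] → flood [3,4] → flood [5,5] → flood [6,6] → flood [7,7] → flood [8,8] → ruling [9,12] → ruling [11,13] → eclipse [12,14] → eclipse [14,15], and the DP table's final entry dp[15][15] is also 10, so no common subsequence is longer.

10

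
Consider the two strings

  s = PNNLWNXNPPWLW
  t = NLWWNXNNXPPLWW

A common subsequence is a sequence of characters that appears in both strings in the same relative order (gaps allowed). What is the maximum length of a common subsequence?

10

Pick N (s #3, t #1); then L (s #4, t #2); then W (s #5, t #4); then N (s #6, t #5); then X (s #7, t #6); then N (s #8, t #8); then P (s #9, t #10); then P (s #10, t #11); then W (s #11, t #13); then W (s #13, t #14); all 10 characters appear in both, in order, and the DP table's final entry dp[13][14] is also 10, so no common subsequence is longer.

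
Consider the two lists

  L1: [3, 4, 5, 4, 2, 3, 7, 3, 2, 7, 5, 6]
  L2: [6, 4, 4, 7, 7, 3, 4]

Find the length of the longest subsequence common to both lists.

Let dp[i][j] be the LCS length of the first i values of L1 and the first j values of L2. dp[i][j] = dp[i-1][j-1]+1 when the i-th and j-th values match, else max(dp[i-1][j], dp[i][j-1]).
    ·  6  4  4  7  7  3  4
 ·  0  0  0  0  0  0  0  0
 3  0  0  0  0  0  0  1  1
 4  0  0  1  1  1  1  1  2
 5  0  0  1  1  1  1  1  2
 4  0  0  1  2  2  2  2  2
 2  0  0  1  2  2  2  2  2
 3  0  0  1  2  2  2  3  3
 7  0  0  1  2  3  3  3  3
 3  0  0  1  2  3  3  4  4
 2  0  0  1  2  3  3  4  4
 7  0  0  1  2  3  4  4  4
 5  0  0  1  2  3  4  4  4
 6  0  1  1  2  3  4  4  4
dp[12][7] = 4. One LCS (by backtracking along matches): 4, 4, 7, 3.

4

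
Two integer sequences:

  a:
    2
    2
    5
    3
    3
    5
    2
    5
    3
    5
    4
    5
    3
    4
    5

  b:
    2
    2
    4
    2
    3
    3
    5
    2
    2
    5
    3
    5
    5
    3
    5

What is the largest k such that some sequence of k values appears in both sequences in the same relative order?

12

One common subsequence of length 12: 2 (a #1, b #2) → 2 (a #2, b #4) → 3 (a #4, b #5) → 3 (a #5, b #6) → 5 (a #6, b #7) → 2 (a #7, b #9) → 5 (a #8, b #10) → 3 (a #9, b #11) → 5 (a #10, b #12) → 5 (a #12, b #13) → 3 (a #13, b #14) → 5 (a #15, b #15). dp[15][15] = 12 confirms this is the maximum.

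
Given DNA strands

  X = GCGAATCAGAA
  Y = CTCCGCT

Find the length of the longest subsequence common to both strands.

4

Match C at X[2]=Y[1] → T at X[6]=Y[2] → C at X[7]=Y[4] → G at X[9]=Y[5] — 4 bases in the same relative order in both. dp[11][7] = 4 confirms this is the maximum.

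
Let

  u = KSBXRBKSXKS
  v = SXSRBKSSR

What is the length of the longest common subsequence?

7

Pick S at u[2]=v[1]; then X at u[4]=v[2]; then R at u[5]=v[4]; then B at u[6]=v[5]; then K at u[7]=v[6]; then S at u[8]=v[7]; then S at u[11]=v[8]; all 7 characters appear in both, in order. Since dp[11][9] = 7, nothing longer is possible.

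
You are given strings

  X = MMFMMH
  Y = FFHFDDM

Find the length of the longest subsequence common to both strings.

Match F at X[3]=Y[4] → M at X[5]=Y[7] — 2 characters in the same relative order in both, and the DP table's final entry dp[6][7] is also 2, so no common subsequence is longer.

2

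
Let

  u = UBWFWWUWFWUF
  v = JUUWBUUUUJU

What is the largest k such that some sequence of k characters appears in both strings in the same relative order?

4

One common subsequence of length 4: U at u[1]=v[3], then B at u[2]=v[5], then U at u[7]=v[9], then U at u[11]=v[11]. Since dp[12][11] = 4, nothing longer is possible.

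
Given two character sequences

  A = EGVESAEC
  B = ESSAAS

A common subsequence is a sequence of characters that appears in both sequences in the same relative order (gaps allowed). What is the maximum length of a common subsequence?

Taking E [1,1]; then S [5,3]; then A [6,5] gives a common subsequence of length 3. The LCS DP gives dp[8][6] = 3, so this is optimal.

3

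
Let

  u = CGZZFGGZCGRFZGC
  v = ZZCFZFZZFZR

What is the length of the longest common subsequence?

6

Taking C (u #1, v #3); then Z (u #3, v #7); then Z (u #4, v #8); then F (u #5, v #9); then Z (u #8, v #10); then R (u #11, v #11) gives a common subsequence of length 6, and the DP table's final entry dp[15][11] is also 6, so no common subsequence is longer.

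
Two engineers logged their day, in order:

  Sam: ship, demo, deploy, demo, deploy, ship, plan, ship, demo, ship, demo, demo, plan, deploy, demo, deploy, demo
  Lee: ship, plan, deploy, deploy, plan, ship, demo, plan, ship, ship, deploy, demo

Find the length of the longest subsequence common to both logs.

9

Pick ship [1,1], then deploy [3,3], then deploy [5,4], then ship [6,6], then plan [7,8], then ship [8,9], then ship [10,10], then deploy [16,11], then demo [17,12]; all 9 tasks appear in both, in order. The LCS DP gives dp[17][12] = 9, so this is optimal.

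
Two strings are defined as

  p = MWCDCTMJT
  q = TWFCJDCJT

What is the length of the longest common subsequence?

Let dp[i][j] be the LCS length of the first i characters of p and the first j characters of q. dp[i][j] = dp[i-1][j-1]+1 when the i-th and j-th characters match, else max(dp[i-1][j], dp[i][j-1]).
    ·  T  W  F  C  J  D  C  J  T
 ·  0  0  0  0  0  0  0  0  0  0
 M  0  0  0  0  0  0  0  0  0  0
 W  0  0  1  1  1  1  1  1  1  1
 C  0  0  1  1  2  2  2  2  2  2
 D  0  0  1  1  2  2  3  3  3  3
 C  0  0  1  1  2  2  3  4  4  4
 T  0  1  1  1  2  2  3  4  4  5
 M  0  1  1  1  2  2  3  4  4  5
 J  0  1  1  1  2  3  3  4  5  5
 T  0  1  1  1  2  3  3  4  5  6
dp[9][9] = 6. One LCS (by backtracking along matches): WCDCJT.

6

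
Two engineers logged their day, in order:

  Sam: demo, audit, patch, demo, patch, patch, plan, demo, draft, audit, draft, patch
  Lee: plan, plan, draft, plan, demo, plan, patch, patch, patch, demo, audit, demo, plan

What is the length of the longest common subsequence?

One common subsequence of length 6: demo at Sam[1]=Lee[5]; then patch at Sam[3]=Lee[7]; then patch at Sam[5]=Lee[8]; then patch at Sam[6]=Lee[9]; then demo at Sam[8]=Lee[10]; then audit at Sam[10]=Lee[11]. The LCS DP gives dp[12][13] = 6, so this is optimal.

6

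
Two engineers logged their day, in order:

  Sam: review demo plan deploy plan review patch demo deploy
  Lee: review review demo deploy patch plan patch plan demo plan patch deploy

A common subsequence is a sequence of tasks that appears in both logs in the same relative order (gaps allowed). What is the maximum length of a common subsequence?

7

Match review (Sam #1, Lee #2); then demo (Sam #2, Lee #3); then deploy (Sam #4, Lee #4); then plan (Sam #5, Lee #6); then patch (Sam #7, Lee #7); then demo (Sam #8, Lee #9); then deploy (Sam #9, Lee #12) — 7 tasks in the same relative order in both. The LCS DP gives dp[9][12] = 7, so this is optimal.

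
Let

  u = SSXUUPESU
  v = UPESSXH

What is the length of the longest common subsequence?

4

Let dp[i][j] be the LCS length of the first i characters of u and the first j characters of v. dp[i][j] = dp[i-1][j-1]+1 when the i-th and j-th characters match, else max(dp[i-1][j], dp[i][j-1]).
    ·  U  P  E  S  S  X  H
 ·  0  0  0  0  0  0  0  0
 S  0  0  0  0  1  1  1  1
 S  0  0  0  0  1  2  2  2
 X  0  0  0  0  1  2  3  3
 U  0  1  1  1  1  2  3  3
 U  0  1  1  1  1  2  3  3
 P  0  1  2  2  2  2  3  3
 E  0  1  2  3  3  3  3  3
 S  0  1  2  3  4  4  4  4
 U  0  1  2  3  4  4  4  4
dp[9][7] = 4. One LCS (by backtracking along matches): UPES.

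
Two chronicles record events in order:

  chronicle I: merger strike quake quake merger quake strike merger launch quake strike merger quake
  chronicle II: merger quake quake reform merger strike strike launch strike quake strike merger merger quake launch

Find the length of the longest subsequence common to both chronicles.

Pick merger (chronicle I #1, chronicle II #1), then quake (chronicle I #3, chronicle II #2), then quake (chronicle I #4, chronicle II #3), then merger (chronicle I #5, chronicle II #5), then strike (chronicle I #7, chronicle II #7), then launch (chronicle I #9, chronicle II #8), then quake (chronicle I #10, chronicle II #10), then strike (chronicle I #11, chronicle II #11), then merger (chronicle I #12, chronicle II #13), then quake (chronicle I #13, chronicle II #14); all 10 events appear in both, in order, and the DP table's final entry dp[13][15] is also 10, so no common subsequence is longer.

10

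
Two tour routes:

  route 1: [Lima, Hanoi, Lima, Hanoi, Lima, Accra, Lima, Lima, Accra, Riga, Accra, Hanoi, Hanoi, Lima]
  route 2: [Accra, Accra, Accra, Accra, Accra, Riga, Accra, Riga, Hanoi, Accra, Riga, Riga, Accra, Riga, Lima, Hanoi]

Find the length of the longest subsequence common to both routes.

6

Match Accra (route 1 #6, route 2 #4), then Accra (route 1 #9, route 2 #5), then Riga (route 1 #10, route 2 #6), then Accra (route 1 #11, route 2 #7), then Hanoi (route 1 #12, route 2 #9), then Hanoi (route 1 #13, route 2 #16) — 6 stops in the same relative order in both, and the DP table's final entry dp[14][16] is also 6, so no common subsequence is longer.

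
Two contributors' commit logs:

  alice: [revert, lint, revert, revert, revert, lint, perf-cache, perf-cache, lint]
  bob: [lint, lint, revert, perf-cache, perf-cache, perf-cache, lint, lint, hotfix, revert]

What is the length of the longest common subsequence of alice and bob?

Pick lint (alice #2, bob #2); then revert (alice #3, bob #3); then perf-cache (alice #7, bob #5); then perf-cache (alice #8, bob #6); then lint (alice #9, bob #8); all 5 commits appear in both, in order. dp[9][10] = 5 confirms this is the maximum.

5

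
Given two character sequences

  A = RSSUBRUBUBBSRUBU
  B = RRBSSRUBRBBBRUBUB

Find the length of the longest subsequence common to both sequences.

Taking R (A #1, B #2), then S (A #2, B #4), then S (A #3, B #5), then U (A #4, B #7), then B (A #5, B #8), then R (A #6, B #9), then B (A #8, B #10), then B (A #10, B #11), then B (A #11, B #12), then R (A #13, B #13), then U (A #14, B #14), then B (A #15, B #15), then U (A #16, B #16) gives a common subsequence of length 13, and the DP table's final entry dp[16][17] is also 13, so no common subsequence is longer.

13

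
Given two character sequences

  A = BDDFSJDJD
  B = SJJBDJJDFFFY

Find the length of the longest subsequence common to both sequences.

5

Let dp[i][j] be the LCS length of the first i characters of A and the first j characters of B. dp[i][j] = dp[i-1][j-1]+1 when the i-th and j-th characters match, else max(dp[i-1][j], dp[i][j-1]).
    ·  S  J  J  B  D  J  J  D  F  F  F  Y
 ·  0  0  0  0  0  0  0  0  0  0  0  0  0
 B  0  0  0  0  1  1  1  1  1  1  1  1  1
 D  0  0  0  0  1  2  2  2  2  2  2  2  2
 D  0  0  0  0  1  2  2  2  3  3  3  3  3
 F  0  0  0  0  1  2  2  2  3  4  4  4  4
 S  0  1  1  1  1  2  2  2  3  4  4  4  4
 J  0  1  2  2  2  2  3  3  3  4  4  4  4
 D  0  1  2  2  2  3  3  3  4  4  4  4  4
 J  0  1  2  3  3  3  4  4  4  4  4  4  4
 D  0  1  2  3  3  4  4  4  5  5  5  5  5
dp[9][12] = 5. One LCS (by backtracking along matches): BDJJD.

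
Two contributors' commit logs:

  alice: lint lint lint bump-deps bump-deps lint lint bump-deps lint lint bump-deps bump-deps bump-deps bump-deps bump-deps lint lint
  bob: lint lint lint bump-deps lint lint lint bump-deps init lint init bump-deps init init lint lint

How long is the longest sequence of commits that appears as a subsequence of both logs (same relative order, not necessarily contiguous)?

11

Match lint [1,1]; then lint [2,2]; then lint [3,3]; then bump-deps [4,4]; then lint [6,6]; then lint [7,7]; then bump-deps [8,8]; then lint [9,10]; then bump-deps [11,12]; then lint [16,15]; then lint [17,16] — 11 commits in the same relative order in both. Since dp[17][16] = 11, nothing longer is possible.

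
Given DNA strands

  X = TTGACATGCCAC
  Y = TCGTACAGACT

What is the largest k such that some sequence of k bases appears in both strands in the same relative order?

Pick T at X[1]=Y[1], then T at X[2]=Y[4], then A at X[4]=Y[5], then C at X[5]=Y[6], then A at X[6]=Y[7], then G at X[8]=Y[8], then A at X[11]=Y[9], then C at X[12]=Y[10]; all 8 bases appear in both, in order, and the DP table's final entry dp[12][11] is also 8, so no common subsequence is longer.

8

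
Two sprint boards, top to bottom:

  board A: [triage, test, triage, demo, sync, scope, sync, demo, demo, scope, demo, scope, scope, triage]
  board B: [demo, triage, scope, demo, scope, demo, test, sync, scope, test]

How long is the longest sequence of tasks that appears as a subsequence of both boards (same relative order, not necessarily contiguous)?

Pick triage at board A[3]=board B[2], then scope at board A[6]=board B[3], then demo at board A[9]=board B[4], then scope at board A[10]=board B[5], then demo at board A[11]=board B[6], then scope at board A[12]=board B[9]; all 6 tasks appear in both, in order. The LCS DP gives dp[14][10] = 6, so this is optimal.

6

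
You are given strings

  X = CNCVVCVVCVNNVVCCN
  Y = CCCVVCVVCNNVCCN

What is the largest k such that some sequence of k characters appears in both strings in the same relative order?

14

Pick C at X[1]=Y[2] → C at X[3]=Y[3] → V at X[4]=Y[4] → V at X[5]=Y[5] → C at X[6]=Y[6] → V at X[7]=Y[7] → V at X[8]=Y[8] → C at X[9]=Y[9] → N at X[11]=Y[10] → N at X[12]=Y[11] → V at X[14]=Y[12] → C at X[15]=Y[13] → C at X[16]=Y[14] → N at X[17]=Y[15]; all 14 characters appear in both, in order. dp[17][15] = 14 confirms this is the maximum.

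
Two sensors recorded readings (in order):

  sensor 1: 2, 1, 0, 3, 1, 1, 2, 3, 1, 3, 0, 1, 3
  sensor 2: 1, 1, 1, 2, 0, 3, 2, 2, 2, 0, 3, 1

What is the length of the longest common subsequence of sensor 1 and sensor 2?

7

Match 1 (sensor 1 #2, sensor 2 #1); then 1 (sensor 1 #5, sensor 2 #2); then 1 (sensor 1 #6, sensor 2 #3); then 2 (sensor 1 #7, sensor 2 #4); then 3 (sensor 1 #8, sensor 2 #6); then 3 (sensor 1 #10, sensor 2 #11); then 1 (sensor 1 #12, sensor 2 #12) — 7 values in the same relative order in both. The LCS DP gives dp[13][12] = 7, so this is optimal.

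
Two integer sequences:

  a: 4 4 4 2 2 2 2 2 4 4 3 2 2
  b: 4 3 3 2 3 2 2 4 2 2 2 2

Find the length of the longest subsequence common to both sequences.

8

Taking 4 [1,1]; then 2 [4,4]; then 2 [5,6]; then 2 [6,7]; then 2 [7,9]; then 2 [8,10]; then 2 [12,11]; then 2 [13,12] gives a common subsequence of length 8. dp[13][12] = 8 confirms this is the maximum.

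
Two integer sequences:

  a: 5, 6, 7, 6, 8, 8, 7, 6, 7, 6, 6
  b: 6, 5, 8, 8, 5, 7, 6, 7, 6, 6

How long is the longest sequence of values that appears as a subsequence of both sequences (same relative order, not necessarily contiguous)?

8

One common subsequence of length 8: 5 (a #1, b #2), 8 (a #5, b #3), 8 (a #6, b #4), 7 (a #7, b #6), 6 (a #8, b #7), 7 (a #9, b #8), 6 (a #10, b #9), 6 (a #11, b #10). The LCS DP gives dp[11][10] = 8, so this is optimal.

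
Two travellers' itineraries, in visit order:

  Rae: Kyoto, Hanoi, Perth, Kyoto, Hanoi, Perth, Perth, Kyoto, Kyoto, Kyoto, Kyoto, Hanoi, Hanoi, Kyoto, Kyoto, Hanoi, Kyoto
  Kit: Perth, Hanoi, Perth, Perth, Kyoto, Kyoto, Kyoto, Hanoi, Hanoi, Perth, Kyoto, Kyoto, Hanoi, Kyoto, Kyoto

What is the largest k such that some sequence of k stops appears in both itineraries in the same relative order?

13

One common subsequence of length 13: Perth at Rae[3]=Kit[1] → Hanoi at Rae[5]=Kit[2] → Perth at Rae[6]=Kit[3] → Perth at Rae[7]=Kit[4] → Kyoto at Rae[9]=Kit[5] → Kyoto at Rae[10]=Kit[6] → Kyoto at Rae[11]=Kit[7] → Hanoi at Rae[12]=Kit[8] → Hanoi at Rae[13]=Kit[9] → Kyoto at Rae[14]=Kit[11] → Kyoto at Rae[15]=Kit[12] → Hanoi at Rae[16]=Kit[13] → Kyoto at Rae[17]=Kit[15], and the DP table's final entry dp[17][15] is also 13, so no common subsequence is longer.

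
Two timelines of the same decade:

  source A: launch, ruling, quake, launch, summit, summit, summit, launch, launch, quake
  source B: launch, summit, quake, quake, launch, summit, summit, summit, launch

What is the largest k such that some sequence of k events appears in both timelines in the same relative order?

7

Taking launch [1,1], quake [3,4], launch [4,5], summit [5,6], summit [6,7], summit [7,8], launch [9,9] gives a common subsequence of length 7. Since dp[10][9] = 7, nothing longer is possible.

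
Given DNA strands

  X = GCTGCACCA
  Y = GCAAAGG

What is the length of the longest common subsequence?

One common subsequence of length 4: G [1,1] → C [2,2] → A [6,4] → A [9,5]. The LCS DP gives dp[9][7] = 4, so this is optimal.

4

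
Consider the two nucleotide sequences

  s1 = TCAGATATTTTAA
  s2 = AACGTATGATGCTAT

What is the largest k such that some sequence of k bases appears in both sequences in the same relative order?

One common subsequence of length 8: C [2,3]; then G [4,4]; then A [5,6]; then T [6,7]; then A [7,9]; then T [8,10]; then T [9,13]; then T [11,15], and the DP table's final entry dp[13][15] is also 8, so no common subsequence is longer.

8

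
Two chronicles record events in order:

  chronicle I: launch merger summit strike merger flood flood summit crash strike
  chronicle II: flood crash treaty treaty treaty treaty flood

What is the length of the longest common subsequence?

2

Pick flood at chronicle I[6]=chronicle II[1]; then flood at chronicle I[7]=chronicle II[7]; all 2 events appear in both, in order, and the DP table's final entry dp[10][7] is also 2, so no common subsequence is longer.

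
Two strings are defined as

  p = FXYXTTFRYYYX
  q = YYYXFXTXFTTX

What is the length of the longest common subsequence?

Pick F [1,5] → X [2,6] → X [4,8] → T [5,10] → T [6,11] → X [12,12]; all 6 characters appear in both, in order. Since dp[12][12] = 6, nothing longer is possible.

6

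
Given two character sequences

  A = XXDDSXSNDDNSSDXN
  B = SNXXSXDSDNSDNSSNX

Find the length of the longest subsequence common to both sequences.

Match X (A #1, B #3) → X (A #2, B #4) → S (A #5, B #5) → X (A #6, B #6) → S (A #7, B #8) → N (A #8, B #10) → D (A #10, B #12) → N (A #11, B #13) → S (A #12, B #14) → S (A #13, B #15) → X (A #15, B #17) — 11 characters in the same relative order in both. The LCS DP gives dp[16][17] = 11, so this is optimal.

11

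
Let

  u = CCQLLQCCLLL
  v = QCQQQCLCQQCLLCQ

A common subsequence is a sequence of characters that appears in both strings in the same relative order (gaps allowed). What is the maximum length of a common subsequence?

Match C (u #1, v #6) → C (u #2, v #8) → Q (u #3, v #9) → Q (u #6, v #10) → C (u #8, v #11) → L (u #9, v #12) → L (u #10, v #13) — 7 characters in the same relative order in both. The LCS DP gives dp[11][15] = 7, so this is optimal.

7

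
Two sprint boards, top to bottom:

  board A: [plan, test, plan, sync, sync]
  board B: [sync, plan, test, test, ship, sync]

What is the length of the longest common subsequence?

Taking plan at board A[1]=board B[2], test at board A[2]=board B[4], sync at board A[5]=board B[6] gives a common subsequence of length 3. Since dp[5][6] = 3, nothing longer is possible.

3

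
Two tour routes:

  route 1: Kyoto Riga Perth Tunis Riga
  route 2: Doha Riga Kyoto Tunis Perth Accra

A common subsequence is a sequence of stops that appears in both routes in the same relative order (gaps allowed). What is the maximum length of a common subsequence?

2

Match Kyoto [1,3], Perth [3,5] — 2 stops in the same relative order in both. The LCS DP gives dp[5][6] = 2, so this is optimal.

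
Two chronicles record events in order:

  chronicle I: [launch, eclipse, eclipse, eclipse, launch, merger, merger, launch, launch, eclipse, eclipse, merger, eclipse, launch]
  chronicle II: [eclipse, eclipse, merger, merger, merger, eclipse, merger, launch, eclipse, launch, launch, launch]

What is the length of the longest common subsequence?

One common subsequence of length 8: eclipse (chronicle I #2, chronicle II #1); then eclipse (chronicle I #3, chronicle II #2); then merger (chronicle I #6, chronicle II #4); then merger (chronicle I #7, chronicle II #5); then eclipse (chronicle I #11, chronicle II #6); then merger (chronicle I #12, chronicle II #7); then eclipse (chronicle I #13, chronicle II #9); then launch (chronicle I #14, chronicle II #12). dp[14][12] = 8 confirms this is the maximum.

8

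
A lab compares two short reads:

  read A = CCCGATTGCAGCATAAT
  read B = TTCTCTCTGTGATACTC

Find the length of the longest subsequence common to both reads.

10

Pick C [1,3], then C [2,5], then C [3,7], then G [4,9], then T [7,10], then G [11,11], then A [13,12], then T [14,13], then A [15,14], then T [17,16]; all 10 bases appear in both, in order. dp[17][17] = 10 confirms this is the maximum.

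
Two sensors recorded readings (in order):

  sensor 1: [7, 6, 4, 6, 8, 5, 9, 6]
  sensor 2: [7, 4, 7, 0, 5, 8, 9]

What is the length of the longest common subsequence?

One common subsequence of length 4: 7 [1,1], 4 [3,2], 8 [5,6], 9 [7,7]. dp[8][7] = 4 confirms this is the maximum.

4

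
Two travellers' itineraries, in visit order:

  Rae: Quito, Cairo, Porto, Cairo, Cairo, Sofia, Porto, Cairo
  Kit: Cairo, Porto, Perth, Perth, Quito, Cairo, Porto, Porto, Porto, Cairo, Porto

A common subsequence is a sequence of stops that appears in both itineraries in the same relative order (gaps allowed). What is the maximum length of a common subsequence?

5

Pick Quito (Rae #1, Kit #5), Cairo (Rae #2, Kit #6), Porto (Rae #3, Kit #9), Cairo (Rae #5, Kit #10), Porto (Rae #7, Kit #11); all 5 stops appear in both, in order. dp[8][11] = 5 confirms this is the maximum.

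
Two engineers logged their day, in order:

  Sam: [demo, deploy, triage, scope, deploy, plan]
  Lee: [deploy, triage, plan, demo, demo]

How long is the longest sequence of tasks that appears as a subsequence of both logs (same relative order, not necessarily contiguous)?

One common subsequence of length 3: deploy [2,1]; then triage [3,2]; then plan [6,3]. dp[6][5] = 3 confirms this is the maximum.

3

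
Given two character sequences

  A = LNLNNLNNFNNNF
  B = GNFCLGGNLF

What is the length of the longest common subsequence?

Let dp[i][j] be the LCS length of the first i characters of A and the first j characters of B. dp[i][j] = dp[i-1][j-1]+1 when the i-th and j-th characters match, else max(dp[i-1][j], dp[i][j-1]).
    ·  G  N  F  C  L  G  G  N  L  F
 ·  0  0  0  0  0  0  0  0  0  0  0
 L  0  0  0  0  0  1  1  1  1  1  1
 N  0  0  1  1  1  1  1  1  2  2  2
 L  0  0  1  1  1  2  2  2  2  3  3
 N  0  0  1  1  1  2  2  2  3  3  3
 N  0  0  1  1  1  2  2  2  3  3  3
 L  0  0  1  1  1  2  2  2  3  4  4
 N  0  0  1  1  1  2  2  2  3  4  4
 N  0  0  1  1  1  2  2  2  3  4  4
 F  0  0  1  2  2  2  2  2  3  4  5
 N  0  0  1  2  2  2  2  2  3  4  5
 N  0  0  1  2  2  2  2  2  3  4  5
 N  0  0  1  2  2  2  2  2  3  4  5
 F  0  0  1  2  2  2  2  2  3  4  5
dp[13][10] = 5. One LCS (by backtracking along matches): NLNLF.

5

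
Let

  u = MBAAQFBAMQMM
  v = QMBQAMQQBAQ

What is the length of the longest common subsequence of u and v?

Let dp[i][j] be the LCS length of the first i characters of u and the first j characters of v. dp[i][j] = dp[i-1][j-1]+1 when the i-th and j-th characters match, else max(dp[i-1][j], dp[i][j-1]).
    ·  Q  M  B  Q  A  M  Q  Q  B  A  Q
 ·  0  0  0  0  0  0  0  0  0  0  0  0
 M  0  0  1  1  1  1  1  1  1  1  1  1
 B  0  0  1  2  2  2  2  2  2  2  2  2
 A  0  0  1  2  2  3  3  3  3  3  3  3
 A  0  0  1  2  2  3  3  3  3  3  4  4
 Q  0  1  1  2  3  3  3  4  4  4  4  5
 F  0  1  1  2  3  3  3  4  4  4  4  5
 B  0  1  1  2  3  3  3  4  4  5  5  5
 A  0  1  1  2  3  4  4  4  4  5  6  6
 M  0  1  2  2  3  4  5  5  5  5  6  6
 Q  0  1  2  2  3  4  5  6  6  6  6  7
 M  0  1  2  2  3  4  5  6  6  6  6  7
 M  0  1  2  2  3  4  5  6  6  6  6  7
dp[12][11] = 7. One LCS (by backtracking along matches): MBAQBAQ.

7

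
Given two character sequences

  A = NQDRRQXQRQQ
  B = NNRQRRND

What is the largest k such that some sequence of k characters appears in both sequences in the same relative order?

4

Taking N (A #1, B #2), then Q (A #2, B #4), then R (A #4, B #5), then R (A #5, B #6) gives a common subsequence of length 4, and the DP table's final entry dp[11][8] is also 4, so no common subsequence is longer.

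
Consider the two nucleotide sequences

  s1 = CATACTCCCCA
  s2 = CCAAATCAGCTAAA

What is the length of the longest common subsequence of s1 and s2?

One common subsequence of length 7: C (s1 #1, s2 #2), A (s1 #2, s2 #5), T (s1 #3, s2 #6), A (s1 #4, s2 #8), C (s1 #5, s2 #10), T (s1 #6, s2 #11), A (s1 #11, s2 #14). The LCS DP gives dp[11][14] = 7, so this is optimal.

7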